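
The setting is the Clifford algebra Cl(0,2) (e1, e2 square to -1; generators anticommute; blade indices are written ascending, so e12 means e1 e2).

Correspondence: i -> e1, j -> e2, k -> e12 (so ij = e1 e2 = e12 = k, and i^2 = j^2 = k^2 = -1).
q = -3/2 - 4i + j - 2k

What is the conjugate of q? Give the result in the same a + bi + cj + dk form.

In blades: q = -3/2 - 4*e1 + e2 - 2*e12.
Conjugation here is Clifford conjugation: the scalar is fixed and the grade-1 and grade-2 blades all flip sign, giving -3/2 + 4*e1 - e2 + 2*e12; translating back:
Answer: -3/2 + 4i - j + 2k


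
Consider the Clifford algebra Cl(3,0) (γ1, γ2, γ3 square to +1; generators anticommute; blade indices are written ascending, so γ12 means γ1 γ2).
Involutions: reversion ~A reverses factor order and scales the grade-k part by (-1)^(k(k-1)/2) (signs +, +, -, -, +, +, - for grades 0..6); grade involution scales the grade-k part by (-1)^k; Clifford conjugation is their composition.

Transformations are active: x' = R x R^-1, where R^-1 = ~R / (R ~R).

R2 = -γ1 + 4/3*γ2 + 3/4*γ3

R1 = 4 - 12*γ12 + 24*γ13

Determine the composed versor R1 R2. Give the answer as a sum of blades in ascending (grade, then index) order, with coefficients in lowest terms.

Distribute over the terms of R1 (each basis-blade product reordered to ascending indices, repeated generators contracted through their squares):
(4) R2 = -4*γ1 + 16/3*γ2 + 3*γ3
(-12*γ12) R2 = -16*γ1 - 12*γ2 - 9*γ123
(24*γ13) R2 = 18*γ1 + 24*γ3 - 32*γ123
Summing the partial products and collecting blades:
Answer: -2*γ1 - 20/3*γ2 + 27*γ3 - 41*γ123


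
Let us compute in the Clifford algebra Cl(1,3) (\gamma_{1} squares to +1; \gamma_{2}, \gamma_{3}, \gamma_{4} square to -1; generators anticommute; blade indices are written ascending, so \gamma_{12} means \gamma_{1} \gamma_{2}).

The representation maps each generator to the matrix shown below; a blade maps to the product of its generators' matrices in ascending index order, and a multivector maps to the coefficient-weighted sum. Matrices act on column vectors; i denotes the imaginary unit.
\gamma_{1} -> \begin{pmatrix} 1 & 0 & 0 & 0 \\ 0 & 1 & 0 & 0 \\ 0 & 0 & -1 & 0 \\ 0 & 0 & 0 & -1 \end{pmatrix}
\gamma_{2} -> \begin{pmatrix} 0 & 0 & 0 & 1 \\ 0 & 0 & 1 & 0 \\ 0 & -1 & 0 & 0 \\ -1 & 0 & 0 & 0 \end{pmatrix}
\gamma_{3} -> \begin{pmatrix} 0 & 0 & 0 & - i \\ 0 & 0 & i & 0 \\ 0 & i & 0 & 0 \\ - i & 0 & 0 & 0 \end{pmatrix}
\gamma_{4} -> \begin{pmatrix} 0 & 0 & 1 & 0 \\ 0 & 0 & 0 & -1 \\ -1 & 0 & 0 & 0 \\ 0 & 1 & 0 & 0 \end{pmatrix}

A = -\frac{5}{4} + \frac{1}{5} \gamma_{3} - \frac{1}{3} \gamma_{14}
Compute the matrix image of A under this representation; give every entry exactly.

Bivector images (products of the table entries): rho(\gamma_{14}) = rho(\gamma_{1})rho(\gamma_{4}) = \begin{pmatrix} 0 & 0 & 1 & 0 \\ 0 & 0 & 0 & -1 \\ 1 & 0 & 0 & 0 \\ 0 & -1 & 0 & 0 \end{pmatrix}.
M = (-\frac{5}{4})*1 + (\frac{1}{5})*rho(\gamma_{3}) + (-\frac{1}{3})*rho(\gamma_{14}), summed entrywise (1 is the identity matrix):
Answer: \begin{pmatrix} - \frac{5}{4} & 0 & - \frac{1}{3} & - \frac{i}{5} \\ 0 & - \frac{5}{4} & \frac{i}{5} & \frac{1}{3} \\ - \frac{1}{3} & \frac{i}{5} & - \frac{5}{4} & 0 \\ - \frac{i}{5} & \frac{1}{3} & 0 & - \frac{5}{4} \end{pmatrix}


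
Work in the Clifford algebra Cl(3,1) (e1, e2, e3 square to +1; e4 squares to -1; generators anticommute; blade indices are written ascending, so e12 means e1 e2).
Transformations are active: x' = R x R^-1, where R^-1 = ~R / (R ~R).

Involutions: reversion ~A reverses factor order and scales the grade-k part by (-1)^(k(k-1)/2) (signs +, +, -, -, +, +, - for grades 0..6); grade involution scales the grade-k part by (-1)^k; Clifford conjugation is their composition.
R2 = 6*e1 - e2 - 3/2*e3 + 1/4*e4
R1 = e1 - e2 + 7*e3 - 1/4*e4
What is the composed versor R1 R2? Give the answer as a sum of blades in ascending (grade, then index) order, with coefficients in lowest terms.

Distribute over the terms of R1 (each basis-blade product reordered to ascending indices, repeated generators contracted through their squares):
(e1) R2 = 6 - e12 - 3/2*e13 + 1/4*e14
(-e2) R2 = 1 + 6*e12 + 3/2*e23 - 1/4*e24
(7*e3) R2 = -21/2 - 42*e13 + 7*e23 + 7/4*e34
(-1/4*e4) R2 = 1/16 + 3/2*e14 - 1/4*e24 - 3/8*e34
Summing the partial products and collecting blades:
Answer: -55/16 + 5*e12 - 87/2*e13 + 7/4*e14 + 17/2*e23 - 1/2*e24 + 11/8*e34


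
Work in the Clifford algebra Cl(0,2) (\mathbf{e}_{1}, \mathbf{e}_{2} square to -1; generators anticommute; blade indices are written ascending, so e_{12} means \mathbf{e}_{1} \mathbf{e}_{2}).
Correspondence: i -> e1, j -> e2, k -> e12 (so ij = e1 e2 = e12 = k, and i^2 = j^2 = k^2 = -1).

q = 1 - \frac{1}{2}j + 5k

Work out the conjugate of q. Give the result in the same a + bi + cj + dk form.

In blades: q = 1 - \frac{1}{2} e_{2} + 5 e_{12}.
Conjugation here is Clifford conjugation: the scalar is fixed and the grade-1 and grade-2 blades all flip sign, giving 1 + \frac{1}{2} e_{2} - 5 e_{12}; translating back:
Answer: 1 + \frac{1}{2}j - 5k


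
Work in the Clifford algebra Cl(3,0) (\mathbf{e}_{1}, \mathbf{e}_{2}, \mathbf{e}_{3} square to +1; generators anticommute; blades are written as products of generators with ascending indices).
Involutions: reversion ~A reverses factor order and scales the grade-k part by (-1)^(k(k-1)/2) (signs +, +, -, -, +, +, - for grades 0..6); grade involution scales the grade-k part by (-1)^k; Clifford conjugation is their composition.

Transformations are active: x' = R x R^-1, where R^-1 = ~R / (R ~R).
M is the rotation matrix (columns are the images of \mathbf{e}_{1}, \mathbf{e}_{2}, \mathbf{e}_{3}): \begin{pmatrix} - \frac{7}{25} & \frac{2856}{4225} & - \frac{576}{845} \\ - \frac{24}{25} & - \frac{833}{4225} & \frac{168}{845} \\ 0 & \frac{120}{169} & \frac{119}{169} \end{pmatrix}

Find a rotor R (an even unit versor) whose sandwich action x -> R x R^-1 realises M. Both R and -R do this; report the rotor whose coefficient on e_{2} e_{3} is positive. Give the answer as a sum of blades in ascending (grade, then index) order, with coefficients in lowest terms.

Method: write R = a + b12*e_{1} e_{2} + b13*e_{1} e_{3} + b23*e_{2} e_{3} with a^2 + b12^2 + b13^2 + b23^2 = 1 (so R^-1 = ~R). Expanding the columns R e_j ~R gives tr M = 4a^2 - 1 and, from the antisymmetric part, M21 - M12 = -4a*b12, M13 - M31 = 4a*b13, M32 - M23 = -4a*b23.
Here tr M = \frac{959}{4225}, so a^2 = (1 + tr M)/4 = \frac{1296}{4225} and a = ±\frac{36}{65}. Taking a = \frac{36}{65}: M21 - M12 = -\frac{6912}{4225}, M13 - M31 = -\frac{576}{845}, M32 - M23 = \frac{432}{845}, giving b12 = \frac{48}{65}, b13 = -\frac{4}{13}, b23 = -\frac{3}{13}, i.e. R = \frac{36}{65} + \frac{48}{65} e_{1} e_{2} - \frac{4}{13} e_{1} e_{3} - \frac{3}{13} e_{2} e_{3}.
Its e_{2} e_{3} coefficient is negative, so report the other preimage -R.
Answer: -\frac{36}{65} - \frac{48}{65} e_{1} e_{2} + \frac{4}{13} e_{1} e_{3} + \frac{3}{13} e_{2} e_{3}. Sheet selection: the two-to-one cover makes ±R indistinguishable at the matrix level (trace \frac{959}{4225}), so uniqueness comes from the required sign on e_{2} e_{3}.


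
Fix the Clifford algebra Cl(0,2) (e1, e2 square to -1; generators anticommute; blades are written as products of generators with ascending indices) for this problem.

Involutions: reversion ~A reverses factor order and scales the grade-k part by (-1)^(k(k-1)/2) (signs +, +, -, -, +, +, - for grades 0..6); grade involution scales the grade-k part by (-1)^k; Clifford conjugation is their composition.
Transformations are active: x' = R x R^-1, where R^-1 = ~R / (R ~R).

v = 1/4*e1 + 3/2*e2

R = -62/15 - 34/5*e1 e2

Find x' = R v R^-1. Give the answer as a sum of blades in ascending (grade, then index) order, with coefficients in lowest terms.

~R = -62/15 + 34/5*e1 e2, and R ~R = 14248/225, so R^-1 = ~R / (14248/225).
R v = 55/6*e1 - 79/10*e2
Answer: -5153/3562*e1 - 3339/7124*e2


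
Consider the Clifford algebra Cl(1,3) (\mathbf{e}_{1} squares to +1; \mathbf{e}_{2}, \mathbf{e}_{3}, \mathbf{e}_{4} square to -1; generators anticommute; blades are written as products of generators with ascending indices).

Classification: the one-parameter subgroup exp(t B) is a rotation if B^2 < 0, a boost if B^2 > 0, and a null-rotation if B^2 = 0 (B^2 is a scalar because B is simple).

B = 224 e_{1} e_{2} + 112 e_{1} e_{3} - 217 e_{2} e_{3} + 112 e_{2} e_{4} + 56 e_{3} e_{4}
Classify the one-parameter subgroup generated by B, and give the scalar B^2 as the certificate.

B^2 term by term: the squares give (224)^2*(e_{1} e_{2})^2 + (112)^2*(e_{1} e_{3})^2 + (-217)^2*(e_{2} e_{3})^2 + (112)^2*(e_{2} e_{4})^2 + (56)^2*(e_{3} e_{4})^2 = 50176*(+1) + 12544*(+1) + 47089*(-1) + 12544*(-1) + 3136*(-1) = -49 (each basis 2-blade squares to minus the product of its generators' squares); cross terms between blades sharing an index anticommute and cancel; the commuting (index-disjoint) pairs give grade-4 terms 2*c*c'*(blade product), which cancel blade by blade — e_{1} e_{2} e_{3} e_{4}: 25088 - 25088 = 0 — confirming B is simple. So B^2 = -49.
Answer: rotation, certificate B^2 = -49. The invariant at work: B^2 = -49 is unchanged by conjugation, hence its sign classifies the subgroup whatever basis B is written in.


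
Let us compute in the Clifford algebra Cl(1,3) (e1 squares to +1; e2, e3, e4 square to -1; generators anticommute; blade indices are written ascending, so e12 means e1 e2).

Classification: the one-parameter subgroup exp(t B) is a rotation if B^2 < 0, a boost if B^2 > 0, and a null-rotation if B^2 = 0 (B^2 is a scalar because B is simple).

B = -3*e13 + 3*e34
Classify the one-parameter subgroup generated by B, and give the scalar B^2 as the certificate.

B^2 term by term: the squares give (-3)^2*(e13)^2 + (3)^2*(e34)^2 = 9*(+1) + 9*(-1) = 0 (each basis 2-blade squares to minus the product of its generators' squares); cross terms between blades sharing an index anticommute and cancel. So B^2 = 0.
Answer: null-rotation, certificate B^2 = 0. Check the certificate: B^2 = 0, and that sign is decisive whatever form B takes.


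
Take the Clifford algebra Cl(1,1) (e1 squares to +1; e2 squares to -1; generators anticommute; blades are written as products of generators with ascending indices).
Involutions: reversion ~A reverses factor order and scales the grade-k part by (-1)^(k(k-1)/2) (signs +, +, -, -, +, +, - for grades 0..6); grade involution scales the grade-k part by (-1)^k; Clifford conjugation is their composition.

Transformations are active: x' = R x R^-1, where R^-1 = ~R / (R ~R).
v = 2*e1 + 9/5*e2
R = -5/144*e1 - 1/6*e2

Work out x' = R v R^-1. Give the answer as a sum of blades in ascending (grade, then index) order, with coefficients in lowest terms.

~R = -5/144*e1 - 1/6*e2, and R ~R = -551/20736, so R^-1 = ~R / (-551/20736).
R v = 83/360 + 13/48*e1 e2
Answer: -770/551*e1 + 3009/2755*e2


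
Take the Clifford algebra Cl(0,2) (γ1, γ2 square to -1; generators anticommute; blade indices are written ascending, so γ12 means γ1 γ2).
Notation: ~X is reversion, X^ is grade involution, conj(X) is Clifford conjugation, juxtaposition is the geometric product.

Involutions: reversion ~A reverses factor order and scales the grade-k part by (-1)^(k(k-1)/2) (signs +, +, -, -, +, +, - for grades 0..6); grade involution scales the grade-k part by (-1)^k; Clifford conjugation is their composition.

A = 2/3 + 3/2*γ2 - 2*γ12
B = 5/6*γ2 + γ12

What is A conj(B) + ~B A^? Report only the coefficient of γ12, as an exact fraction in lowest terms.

first term: -3/4 - 19/6*γ1 - 5/9*γ2 - 2/3*γ12
second term: -3/4 - 19/6*γ1 + 5/9*γ2 - 2/3*γ12
Answer: -4/3


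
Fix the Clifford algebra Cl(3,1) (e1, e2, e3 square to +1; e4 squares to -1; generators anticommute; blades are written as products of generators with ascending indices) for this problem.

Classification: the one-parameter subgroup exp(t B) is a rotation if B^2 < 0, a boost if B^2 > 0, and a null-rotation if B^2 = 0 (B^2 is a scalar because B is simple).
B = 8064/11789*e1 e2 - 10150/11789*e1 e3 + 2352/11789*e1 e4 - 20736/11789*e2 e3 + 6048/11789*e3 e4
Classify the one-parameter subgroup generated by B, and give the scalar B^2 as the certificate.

B^2 term by term: the squares give (8064/11789)^2*(e1 e2)^2 + (-10150/11789)^2*(e1 e3)^2 + (2352/11789)^2*(e1 e4)^2 + (-20736/11789)^2*(e2 e3)^2 + (6048/11789)^2*(e3 e4)^2 = 65028096/138980521*(-1) + 103022500/138980521*(-1) + 5531904/138980521*(+1) + 429981696/138980521*(-1) + 36578304/138980521*(+1) = -4 (each basis 2-blade squares to minus the product of its generators' squares); cross terms between blades sharing an index anticommute and cancel; the commuting (index-disjoint) pairs give grade-4 terms 2*c*c'*(blade product), which cancel blade by blade — e1 e2 e3 e4: 97542144/138980521 - 97542144/138980521 = 0 — confirming B is simple. So B^2 = -4.
Answer: rotation, certificate B^2 = -4. Note: conjugating B changes its blade decomposition but never the scalar B^2 = -4, whose sign settles the classification.


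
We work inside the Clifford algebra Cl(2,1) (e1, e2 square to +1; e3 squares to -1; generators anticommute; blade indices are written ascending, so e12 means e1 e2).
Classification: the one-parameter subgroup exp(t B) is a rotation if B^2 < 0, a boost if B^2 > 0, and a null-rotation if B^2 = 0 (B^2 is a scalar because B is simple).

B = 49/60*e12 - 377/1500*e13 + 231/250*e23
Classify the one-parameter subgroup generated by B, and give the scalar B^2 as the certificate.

B^2 term by term: the squares give (49/60)^2*(e12)^2 + (-377/1500)^2*(e13)^2 + (231/250)^2*(e23)^2 = 2401/3600*(-1) + 142129/2250000*(+1) + 53361/62500*(+1) = 1/4 (each basis 2-blade squares to minus the product of its generators' squares); cross terms between blades sharing an index anticommute and cancel. So B^2 = 1/4.
Answer: boost, certificate B^2 = 1/4. Check the certificate: B^2 = 1/4, and that sign is decisive whatever form B takes.


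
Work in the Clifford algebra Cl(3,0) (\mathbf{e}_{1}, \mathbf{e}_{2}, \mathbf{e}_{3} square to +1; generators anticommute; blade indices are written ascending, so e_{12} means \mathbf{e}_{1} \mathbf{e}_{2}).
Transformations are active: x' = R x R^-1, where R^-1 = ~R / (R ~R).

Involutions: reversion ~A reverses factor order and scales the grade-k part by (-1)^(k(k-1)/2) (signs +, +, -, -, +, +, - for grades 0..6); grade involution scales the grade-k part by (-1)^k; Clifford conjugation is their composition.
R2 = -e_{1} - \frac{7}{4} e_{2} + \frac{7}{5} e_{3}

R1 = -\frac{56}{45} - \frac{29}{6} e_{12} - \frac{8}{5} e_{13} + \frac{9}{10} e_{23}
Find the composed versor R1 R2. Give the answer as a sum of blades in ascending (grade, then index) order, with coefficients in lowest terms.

Distribute over the terms of R2 (each basis-blade product reordered to ascending indices, repeated generators contracted through their squares):
R1 (-e_{1}) = \frac{56}{45} e_{1} - \frac{29}{6} e_{2} - \frac{8}{5} e_{3} - \frac{9}{10} e_{123}
R1 (-\frac{7}{4} e_{2}) = \frac{203}{24} e_{1} + \frac{98}{45} e_{2} + \frac{63}{40} e_{3} - \frac{14}{5} e_{123}
R1 (\frac{7}{5} e_{3}) = -\frac{56}{25} e_{1} + \frac{63}{50} e_{2} - \frac{392}{225} e_{3} - \frac{203}{30} e_{123}
Summing the partial products and collecting blades:
Answer: \frac{13433}{1800} e_{1} - \frac{314}{225} e_{2} - \frac{3181}{1800} e_{3} - \frac{157}{15} e_{123}


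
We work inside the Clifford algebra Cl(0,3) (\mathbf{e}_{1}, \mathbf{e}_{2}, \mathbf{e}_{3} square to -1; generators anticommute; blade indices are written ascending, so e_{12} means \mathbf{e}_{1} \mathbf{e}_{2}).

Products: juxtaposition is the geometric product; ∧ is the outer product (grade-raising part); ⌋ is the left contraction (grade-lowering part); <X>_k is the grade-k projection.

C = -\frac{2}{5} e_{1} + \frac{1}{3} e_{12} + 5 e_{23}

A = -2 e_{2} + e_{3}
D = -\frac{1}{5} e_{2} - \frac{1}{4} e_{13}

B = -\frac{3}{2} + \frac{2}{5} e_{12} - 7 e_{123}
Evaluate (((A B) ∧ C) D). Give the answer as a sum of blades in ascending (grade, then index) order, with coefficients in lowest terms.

step 1: -\frac{4}{5} e_{1} + 3 e_{2} - \frac{3}{2} e_{3} + 7 e_{12} + 14 e_{13} + \frac{2}{5} e_{123}
step 2: \frac{6}{5} e_{12} - \frac{3}{5} e_{13} - \frac{9}{2} e_{123}
step 3: -\frac{3}{20} + \frac{6}{25} e_{1} + \frac{9}{8} e_{2} + \frac{9}{10} e_{13} - \frac{3}{10} e_{23} - \frac{3}{25} e_{123}
Answer: -\frac{3}{20} + \frac{6}{25} e_{1} + \frac{9}{8} e_{2} + \frac{9}{10} e_{13} - \frac{3}{10} e_{23} - \frac{3}{25} e_{123}


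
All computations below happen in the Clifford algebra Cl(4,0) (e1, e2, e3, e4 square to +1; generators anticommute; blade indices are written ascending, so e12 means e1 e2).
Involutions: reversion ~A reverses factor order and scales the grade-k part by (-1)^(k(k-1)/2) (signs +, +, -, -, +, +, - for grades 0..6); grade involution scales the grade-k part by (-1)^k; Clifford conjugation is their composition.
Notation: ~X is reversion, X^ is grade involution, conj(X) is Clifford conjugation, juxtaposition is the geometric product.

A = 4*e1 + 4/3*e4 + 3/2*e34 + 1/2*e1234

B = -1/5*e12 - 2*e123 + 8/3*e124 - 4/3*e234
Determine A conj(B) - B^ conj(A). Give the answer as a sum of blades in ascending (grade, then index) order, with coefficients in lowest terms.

first term: 2/3*e1 + 14/5*e2 - 4/3*e3 - e4 + 32/9*e12 - 88/9*e23 + 32/3*e24 - 1/10*e34 + 4*e123 + 49/15*e124 - 71/30*e1234
second term: 2/3*e1 + 6/5*e2 - 4/3*e3 - e4 + 32/9*e12 - 88/9*e23 + 32/3*e24 + 1/10*e34 - 4*e123 - 41/15*e124 + 89/30*e1234
Answer: 8/5*e2 - 1/5*e34 + 8*e123 + 6*e124 - 16/3*e1234


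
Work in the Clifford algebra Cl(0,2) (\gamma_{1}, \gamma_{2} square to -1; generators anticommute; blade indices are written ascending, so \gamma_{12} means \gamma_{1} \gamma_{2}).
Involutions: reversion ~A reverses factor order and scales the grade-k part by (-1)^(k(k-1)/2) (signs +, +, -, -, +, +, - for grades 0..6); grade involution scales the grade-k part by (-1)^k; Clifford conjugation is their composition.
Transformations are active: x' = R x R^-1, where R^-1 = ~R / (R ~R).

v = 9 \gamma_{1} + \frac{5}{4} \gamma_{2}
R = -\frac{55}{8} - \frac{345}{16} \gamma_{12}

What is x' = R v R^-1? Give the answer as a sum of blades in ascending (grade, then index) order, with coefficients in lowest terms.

~R = -\frac{55}{8} + \frac{345}{16} \gamma_{12}, and R ~R = \frac{131125}{256}, so R^-1 = ~R / (\frac{131125}{256}).
R v = -\frac{2235}{64} \gamma_{1} - \frac{6485}{32} \gamma_{2}
Answer: -\frac{42288}{5245} \gamma_{1} + \frac{87911}{20980} \gamma_{2}


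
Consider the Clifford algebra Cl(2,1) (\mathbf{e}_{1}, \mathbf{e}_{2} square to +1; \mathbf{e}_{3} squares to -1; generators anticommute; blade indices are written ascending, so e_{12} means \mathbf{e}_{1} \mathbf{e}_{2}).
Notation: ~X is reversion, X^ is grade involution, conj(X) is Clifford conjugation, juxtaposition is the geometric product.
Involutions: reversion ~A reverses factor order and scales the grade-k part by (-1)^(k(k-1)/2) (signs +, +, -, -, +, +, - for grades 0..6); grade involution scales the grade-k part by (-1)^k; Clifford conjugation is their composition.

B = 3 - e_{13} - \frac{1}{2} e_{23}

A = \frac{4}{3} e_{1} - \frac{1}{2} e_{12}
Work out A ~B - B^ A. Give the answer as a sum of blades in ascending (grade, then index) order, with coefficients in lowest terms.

first term: 4 e_{1} + \frac{4}{3} e_{3} - \frac{3}{2} e_{12} - \frac{1}{4} e_{13} + \frac{1}{2} e_{23} + \frac{2}{3} e_{123}
second term: 4 e_{1} + \frac{4}{3} e_{3} - \frac{3}{2} e_{12} - \frac{1}{4} e_{13} + \frac{1}{2} e_{23} - \frac{2}{3} e_{123}
Answer: \frac{4}{3} e_{123}


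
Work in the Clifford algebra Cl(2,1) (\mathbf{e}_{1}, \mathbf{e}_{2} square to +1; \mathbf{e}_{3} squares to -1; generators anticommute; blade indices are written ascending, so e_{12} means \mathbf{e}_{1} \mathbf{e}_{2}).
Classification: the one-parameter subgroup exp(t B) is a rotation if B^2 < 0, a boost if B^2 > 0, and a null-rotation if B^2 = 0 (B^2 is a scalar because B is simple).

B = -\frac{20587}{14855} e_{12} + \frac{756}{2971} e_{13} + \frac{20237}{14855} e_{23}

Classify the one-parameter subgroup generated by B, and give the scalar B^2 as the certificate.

B^2 term by term: the squares give (-\frac{20587}{14855})^2*(e_{12})^2 + (\frac{756}{2971})^2*(e_{13})^2 + (\frac{20237}{14855})^2*(e_{23})^2 = \frac{423824569}{220671025}*(-1) + \frac{571536}{8826841}*(+1) + \frac{409536169}{220671025}*(+1) = 0 (each basis 2-blade squares to minus the product of its generators' squares); cross terms between blades sharing an index anticommute and cancel. So B^2 = 0.
Answer: null-rotation, certificate B^2 = 0. The scalar 0 is the complete invariant here: its sign names the subgroup type.


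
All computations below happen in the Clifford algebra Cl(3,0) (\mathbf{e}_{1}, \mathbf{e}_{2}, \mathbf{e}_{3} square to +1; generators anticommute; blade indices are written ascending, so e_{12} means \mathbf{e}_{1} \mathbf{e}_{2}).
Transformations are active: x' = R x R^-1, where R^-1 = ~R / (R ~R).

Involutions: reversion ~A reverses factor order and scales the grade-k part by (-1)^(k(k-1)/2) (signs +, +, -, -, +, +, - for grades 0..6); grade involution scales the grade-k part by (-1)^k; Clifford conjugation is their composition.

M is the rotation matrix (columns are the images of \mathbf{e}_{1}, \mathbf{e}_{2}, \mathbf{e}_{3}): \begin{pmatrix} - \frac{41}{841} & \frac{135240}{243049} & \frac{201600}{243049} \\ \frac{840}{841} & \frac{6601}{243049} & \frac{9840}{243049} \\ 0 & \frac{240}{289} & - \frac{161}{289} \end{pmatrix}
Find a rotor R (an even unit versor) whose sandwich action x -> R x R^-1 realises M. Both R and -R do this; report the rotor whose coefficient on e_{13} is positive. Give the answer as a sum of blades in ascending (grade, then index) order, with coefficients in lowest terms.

Method: write R = a + b12*e_{12} + b13*e_{13} + b23*e_{23} with a^2 + b12^2 + b13^2 + b23^2 = 1 (so R^-1 = ~R). Expanding the columns R e_j ~R gives tr M = 4a^2 - 1 and, from the antisymmetric part, M21 - M12 = -4a*b12, M13 - M31 = 4a*b13, M32 - M23 = -4a*b23.
Here tr M = -\frac{140649}{243049}, so a^2 = (1 + tr M)/4 = \frac{25600}{243049} and a = ±\frac{160}{493}. Taking a = \frac{160}{493}: M21 - M12 = \frac{107520}{243049}, M13 - M31 = \frac{201600}{243049}, M32 - M23 = \frac{192000}{243049}, giving b12 = -\frac{168}{493}, b13 = \frac{315}{493}, b23 = -\frac{300}{493}, i.e. R = \frac{160}{493} - \frac{168}{493} e_{12} + \frac{315}{493} e_{13} - \frac{300}{493} e_{23}.
Its e_{13} coefficient is already positive.
Answer: \frac{160}{493} - \frac{168}{493} e_{12} + \frac{315}{493} e_{13} - \frac{300}{493} e_{23}. Key observation: the double cover Spin(3) -> SO(3) sends R and -R to the same matrix (trace -\frac{140649}{243049} here), so the stated sign of the e_{13} coefficient is what selects one sheet.


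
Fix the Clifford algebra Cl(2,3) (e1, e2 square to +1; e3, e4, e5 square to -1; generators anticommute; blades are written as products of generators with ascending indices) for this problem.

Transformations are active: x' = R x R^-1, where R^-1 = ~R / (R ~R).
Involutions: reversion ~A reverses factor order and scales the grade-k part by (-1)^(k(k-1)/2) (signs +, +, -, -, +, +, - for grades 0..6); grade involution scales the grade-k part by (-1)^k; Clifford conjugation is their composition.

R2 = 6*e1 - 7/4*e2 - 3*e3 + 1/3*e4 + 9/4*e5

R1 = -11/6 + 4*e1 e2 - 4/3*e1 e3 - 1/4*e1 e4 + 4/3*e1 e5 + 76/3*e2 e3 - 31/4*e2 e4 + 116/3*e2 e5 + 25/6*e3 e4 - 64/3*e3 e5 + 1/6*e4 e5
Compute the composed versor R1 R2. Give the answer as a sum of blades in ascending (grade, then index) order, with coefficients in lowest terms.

Distribute over the terms of R2 (each basis-blade product reordered to ascending indices, repeated generators contracted through their squares):
R1 (6*e1) = -11*e1 - 24*e2 + 8*e3 + 3/2*e4 - 8*e5 + 152*e1 e2 e3 - 93/2*e1 e2 e4 + 232*e1 e2 e5 + 25*e1 e3 e4 - 128*e1 e3 e5 + e1 e4 e5
R1 (-7/4*e2) = -7*e1 + 77/24*e2 + 133/3*e3 - 217/16*e4 + 203/3*e5 - 7/3*e1 e2 e3 - 7/16*e1 e2 e4 + 7/3*e1 e2 e5 - 175/24*e2 e3 e4 + 112/3*e2 e3 e5 - 7/24*e2 e4 e5
R1 (-3*e3) = -4*e1 + 76*e2 + 11/2*e3 - 25/2*e4 + 64*e5 - 12*e1 e2 e3 - 3/4*e1 e3 e4 + 4*e1 e3 e5 - 93/4*e2 e3 e4 + 116*e2 e3 e5 - 1/2*e3 e4 e5
R1 (1/3*e4) = 1/12*e1 + 31/12*e2 - 25/18*e3 - 11/18*e4 + 1/18*e5 + 4/3*e1 e2 e4 - 4/9*e1 e3 e4 - 4/9*e1 e4 e5 + 76/9*e2 e3 e4 - 116/9*e2 e4 e5 + 64/9*e3 e4 e5
R1 (9/4*e5) = -3*e1 - 87*e2 + 48*e3 - 3/8*e4 - 33/8*e5 + 9*e1 e2 e5 - 3*e1 e3 e5 - 9/16*e1 e4 e5 + 57*e2 e3 e5 - 279/16*e2 e4 e5 + 75/8*e3 e4 e5
Summing the partial products and collecting blades:
Answer: -299/12*e1 - 701/24*e2 + 940/9*e3 - 3679/144*e4 + 8611/72*e5 + 413/3*e1 e2 e3 - 2189/48*e1 e2 e4 + 730/3*e1 e2 e5 + 857/36*e1 e3 e4 - 127*e1 e3 e5 - 1/144*e1 e4 e5 - 1591/72*e2 e3 e4 + 631/3*e2 e3 e5 - 4409/144*e2 e4 e5 + 1151/72*e3 e4 e5


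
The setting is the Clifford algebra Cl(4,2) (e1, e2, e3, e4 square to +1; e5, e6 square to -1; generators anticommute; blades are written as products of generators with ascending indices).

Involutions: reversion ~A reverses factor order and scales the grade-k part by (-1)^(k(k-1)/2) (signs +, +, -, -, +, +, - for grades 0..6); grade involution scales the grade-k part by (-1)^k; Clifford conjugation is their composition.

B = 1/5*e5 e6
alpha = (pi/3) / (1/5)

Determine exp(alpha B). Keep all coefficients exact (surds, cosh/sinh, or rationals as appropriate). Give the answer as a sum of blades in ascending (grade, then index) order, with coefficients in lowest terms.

B^2 = (1/5)^2*(e5 e6)^2 = 1/25*(-1) = -1/25 (a basis 2-blade squares to minus the product of its generators' squares).
B^2 = -1/25 — since the square is negative, the closed form is circular: l = 1/5, alpha*l = pi/3, so exp(alpha B) = cos(pi/3) + (sin(pi/3)/(1/5))*B = 1/2 + (5*sqrt(3)/2)*B.
Answer: 1/2 + sqrt(3)/2*e5 e6


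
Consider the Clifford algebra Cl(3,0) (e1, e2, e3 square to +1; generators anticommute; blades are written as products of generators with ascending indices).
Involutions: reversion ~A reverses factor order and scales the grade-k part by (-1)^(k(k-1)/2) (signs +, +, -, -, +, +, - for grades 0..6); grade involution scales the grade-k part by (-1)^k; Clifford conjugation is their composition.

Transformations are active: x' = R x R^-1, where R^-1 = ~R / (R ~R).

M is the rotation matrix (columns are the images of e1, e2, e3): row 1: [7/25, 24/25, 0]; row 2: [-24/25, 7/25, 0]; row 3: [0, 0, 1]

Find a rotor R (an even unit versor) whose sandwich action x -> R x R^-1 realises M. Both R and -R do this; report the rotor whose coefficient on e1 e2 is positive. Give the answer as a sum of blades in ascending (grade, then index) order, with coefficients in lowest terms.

Method: write R = a + b12*e1 e2 + b13*e1 e3 + b23*e2 e3 with a^2 + b12^2 + b13^2 + b23^2 = 1 (so R^-1 = ~R). Expanding the columns R e_j ~R gives tr M = 4a^2 - 1 and, from the antisymmetric part, M21 - M12 = -4a*b12, M13 - M31 = 4a*b13, M32 - M23 = -4a*b23.
Here tr M = 39/25, so a^2 = (1 + tr M)/4 = 16/25 and a = ±4/5. Taking a = 4/5: M21 - M12 = -48/25, M13 - M31 = 0, M32 - M23 = 0, giving b12 = 3/5, b13 = 0, b23 = 0, i.e. R = 4/5 + 3/5*e1 e2.
Its e1 e2 coefficient is already positive.
Answer: 4/5 + 3/5*e1 e2. Key observation: the double cover Spin(3) -> SO(3) sends R and -R to the same matrix (trace 39/25 here), so the stated sign of the e1 e2 coefficient is what selects one sheet.


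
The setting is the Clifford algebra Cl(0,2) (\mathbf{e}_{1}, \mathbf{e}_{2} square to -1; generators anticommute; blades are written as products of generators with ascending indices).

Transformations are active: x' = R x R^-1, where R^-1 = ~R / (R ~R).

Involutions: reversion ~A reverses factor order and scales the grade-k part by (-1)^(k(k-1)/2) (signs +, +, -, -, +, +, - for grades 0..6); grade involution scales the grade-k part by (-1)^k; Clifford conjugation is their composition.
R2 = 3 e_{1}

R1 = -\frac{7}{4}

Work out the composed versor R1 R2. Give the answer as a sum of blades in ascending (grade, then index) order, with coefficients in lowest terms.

Distribute over the terms of R1 (each basis-blade product reordered to ascending indices, repeated generators contracted through their squares):
(-\frac{7}{4}) R2 = -\frac{21}{4} e_{1}
Answer: -\frac{21}{4} e_{1}


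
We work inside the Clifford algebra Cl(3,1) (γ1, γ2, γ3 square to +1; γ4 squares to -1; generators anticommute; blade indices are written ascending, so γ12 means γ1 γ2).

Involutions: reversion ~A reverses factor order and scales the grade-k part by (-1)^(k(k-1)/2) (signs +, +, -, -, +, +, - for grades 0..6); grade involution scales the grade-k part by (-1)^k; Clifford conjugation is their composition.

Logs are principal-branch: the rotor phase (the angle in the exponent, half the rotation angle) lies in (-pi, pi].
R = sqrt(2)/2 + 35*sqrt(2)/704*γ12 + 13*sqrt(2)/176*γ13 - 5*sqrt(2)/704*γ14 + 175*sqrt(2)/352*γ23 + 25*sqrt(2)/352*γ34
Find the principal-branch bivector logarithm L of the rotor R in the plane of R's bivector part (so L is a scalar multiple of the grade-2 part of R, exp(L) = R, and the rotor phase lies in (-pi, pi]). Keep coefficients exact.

The scalar part of R is sqrt(2)/2, so the principal-branch rotor phase is pinned; divide the bivector part by its sine to get the unit plane — L is the phase times that plane.
Concretely: cos(phase) = sqrt(2)/2 gives phase = ±pi/4, and since phase/sin(phase) is even the sign is immaterial: L = (phase/sin(phase)) * <R>_2 = (sqrt(2)*pi/4) * <R>_2.
Answer: 35*pi/1408*γ12 + 13*pi/352*γ13 - 5*pi/1408*γ14 + 175*pi/704*γ23 + 25*pi/704*γ34


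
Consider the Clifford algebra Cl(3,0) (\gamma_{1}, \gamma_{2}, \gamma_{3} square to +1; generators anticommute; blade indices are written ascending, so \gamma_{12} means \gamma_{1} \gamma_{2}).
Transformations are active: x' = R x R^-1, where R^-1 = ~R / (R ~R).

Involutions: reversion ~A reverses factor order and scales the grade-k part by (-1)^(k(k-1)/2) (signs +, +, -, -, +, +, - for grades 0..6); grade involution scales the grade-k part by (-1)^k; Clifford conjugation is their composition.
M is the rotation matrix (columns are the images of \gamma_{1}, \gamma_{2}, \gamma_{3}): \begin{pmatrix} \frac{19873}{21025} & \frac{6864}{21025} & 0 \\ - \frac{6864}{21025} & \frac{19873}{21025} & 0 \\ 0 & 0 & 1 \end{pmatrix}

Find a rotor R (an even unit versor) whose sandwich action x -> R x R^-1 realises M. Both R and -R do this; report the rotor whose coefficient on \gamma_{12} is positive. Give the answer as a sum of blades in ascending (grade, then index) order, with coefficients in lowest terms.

Method: write R = a + b12*\gamma_{12} + b13*\gamma_{13} + b23*\gamma_{23} with a^2 + b12^2 + b13^2 + b23^2 = 1 (so R^-1 = ~R). Expanding the columns R e_j ~R gives tr M = 4a^2 - 1 and, from the antisymmetric part, M21 - M12 = -4a*b12, M13 - M31 = 4a*b13, M32 - M23 = -4a*b23.
Here tr M = \frac{60771}{21025}, so a^2 = (1 + tr M)/4 = \frac{20449}{21025} and a = ±\frac{143}{145}. Taking a = \frac{143}{145}: M21 - M12 = -\frac{13728}{21025}, M13 - M31 = 0, M32 - M23 = 0, giving b12 = \frac{24}{145}, b13 = 0, b23 = 0, i.e. R = \frac{143}{145} + \frac{24}{145} \gamma_{12}.
Its \gamma_{12} coefficient is already positive.
Answer: \frac{143}{145} + \frac{24}{145} \gamma_{12}. Sheet selection: the two-to-one cover makes ±R indistinguishable at the matrix level (trace \frac{60771}{21025}), so uniqueness comes from the required sign on \gamma_{12}.


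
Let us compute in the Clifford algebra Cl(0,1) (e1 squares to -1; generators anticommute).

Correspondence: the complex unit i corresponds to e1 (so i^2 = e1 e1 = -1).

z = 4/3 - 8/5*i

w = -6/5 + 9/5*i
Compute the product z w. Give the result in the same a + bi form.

In blades: z = 4/3 - 8/5*e1, w = -6/5 + 9/5*e1.
Distribute z over w term by term (generator squares from the signature, products reordered to ascending indices): (4/3)*w = -8/5 + 12/5*e1; (-8/5*e1)*w = 72/25 + 48/25*e1.
Sum: 32/25 + 108/25*e1; translating back through the correspondence:
Answer: 32/25 + 108/25*i


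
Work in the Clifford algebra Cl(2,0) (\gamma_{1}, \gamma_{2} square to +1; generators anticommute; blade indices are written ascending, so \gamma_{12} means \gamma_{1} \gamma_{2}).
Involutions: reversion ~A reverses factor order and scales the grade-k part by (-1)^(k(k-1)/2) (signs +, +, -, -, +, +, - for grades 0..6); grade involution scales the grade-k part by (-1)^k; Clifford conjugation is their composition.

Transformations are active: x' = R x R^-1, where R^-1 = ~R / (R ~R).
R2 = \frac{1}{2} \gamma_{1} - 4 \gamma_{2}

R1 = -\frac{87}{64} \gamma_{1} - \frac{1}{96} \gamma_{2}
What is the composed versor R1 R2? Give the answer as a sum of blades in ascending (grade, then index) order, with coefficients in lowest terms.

Distribute over the terms of R1 (each basis-blade product reordered to ascending indices, repeated generators contracted through their squares):
(-\frac{87}{64} \gamma_{1}) R2 = -\frac{87}{128} + \frac{87}{16} \gamma_{12}
(-\frac{1}{96} \gamma_{2}) R2 = \frac{1}{24} + \frac{1}{192} \gamma_{12}
Summing the partial products and collecting blades:
Answer: -\frac{245}{384} + \frac{1045}{192} \gamma_{12}


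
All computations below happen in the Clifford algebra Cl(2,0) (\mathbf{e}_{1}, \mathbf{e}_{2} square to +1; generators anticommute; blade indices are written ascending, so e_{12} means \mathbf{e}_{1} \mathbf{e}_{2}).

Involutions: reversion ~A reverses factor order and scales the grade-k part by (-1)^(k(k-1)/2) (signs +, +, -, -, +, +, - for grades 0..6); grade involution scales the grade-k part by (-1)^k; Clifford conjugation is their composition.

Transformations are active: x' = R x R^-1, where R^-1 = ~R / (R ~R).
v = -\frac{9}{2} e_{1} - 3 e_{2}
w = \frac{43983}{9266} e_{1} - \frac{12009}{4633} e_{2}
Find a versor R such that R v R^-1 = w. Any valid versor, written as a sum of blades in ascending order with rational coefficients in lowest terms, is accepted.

Reasoning: v^2 = w^2 = \frac{117}{4} since conjugation preserves the quadratic form; R = v + w = \frac{1143}{4633} e_{1} - \frac{25908}{4633} e_{2} is then valid when invertible, keeping its own part and reversing (v - w)/2.
Answer: \frac{1143}{4633} e_{1} - \frac{25908}{4633} e_{2}


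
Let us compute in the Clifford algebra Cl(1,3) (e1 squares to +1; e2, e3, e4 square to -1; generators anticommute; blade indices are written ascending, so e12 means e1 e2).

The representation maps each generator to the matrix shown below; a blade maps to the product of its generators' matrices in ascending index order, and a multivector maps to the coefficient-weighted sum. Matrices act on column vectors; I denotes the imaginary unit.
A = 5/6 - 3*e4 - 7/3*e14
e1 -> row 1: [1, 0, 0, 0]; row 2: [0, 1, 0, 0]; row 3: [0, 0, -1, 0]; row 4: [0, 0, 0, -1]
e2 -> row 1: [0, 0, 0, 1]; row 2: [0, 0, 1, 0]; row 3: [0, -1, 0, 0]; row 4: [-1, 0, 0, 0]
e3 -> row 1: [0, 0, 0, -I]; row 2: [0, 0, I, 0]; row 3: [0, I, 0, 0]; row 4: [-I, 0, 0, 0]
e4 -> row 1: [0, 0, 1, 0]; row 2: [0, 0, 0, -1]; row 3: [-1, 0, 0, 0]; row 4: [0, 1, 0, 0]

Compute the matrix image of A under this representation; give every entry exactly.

Bivector images (products of the table entries): rho(e14) = rho(e1)rho(e4) = row 1: [0, 0, 1, 0]; row 2: [0, 0, 0, -1]; row 3: [1, 0, 0, 0]; row 4: [0, -1, 0, 0].
M = (5/6)*1 + (-3)*rho(e4) + (-7/3)*rho(e14), summed entrywise (1 is the identity matrix):
Answer: row 1: [5/6, 0, -16/3, 0]; row 2: [0, 5/6, 0, 16/3]; row 3: [2/3, 0, 5/6, 0]; row 4: [0, -2/3, 0, 5/6]


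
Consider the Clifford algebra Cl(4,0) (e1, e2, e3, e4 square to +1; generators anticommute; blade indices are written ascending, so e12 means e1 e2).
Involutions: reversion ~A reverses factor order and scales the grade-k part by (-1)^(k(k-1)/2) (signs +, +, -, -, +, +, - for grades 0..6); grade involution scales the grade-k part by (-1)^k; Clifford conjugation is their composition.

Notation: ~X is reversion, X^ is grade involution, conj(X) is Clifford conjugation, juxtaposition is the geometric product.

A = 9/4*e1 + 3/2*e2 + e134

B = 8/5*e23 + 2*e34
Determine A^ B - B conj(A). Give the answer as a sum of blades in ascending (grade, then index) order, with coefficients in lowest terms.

first term: 2*e1 - 12/5*e3 - 18/5*e123 + 8/5*e124 - 9/2*e134 - 3*e234
second term: -2*e1 + 12/5*e3 - 18/5*e123 + 8/5*e124 - 9/2*e134 - 3*e234
Answer: 4*e1 - 24/5*e3


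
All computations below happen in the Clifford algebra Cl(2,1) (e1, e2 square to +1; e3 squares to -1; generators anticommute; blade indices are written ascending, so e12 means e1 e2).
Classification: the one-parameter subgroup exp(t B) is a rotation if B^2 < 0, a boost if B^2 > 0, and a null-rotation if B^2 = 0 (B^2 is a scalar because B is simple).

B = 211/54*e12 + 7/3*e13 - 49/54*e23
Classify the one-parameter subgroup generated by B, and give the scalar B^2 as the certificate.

B^2 term by term: the squares give (211/54)^2*(e12)^2 + (7/3)^2*(e13)^2 + (-49/54)^2*(e23)^2 = 44521/2916*(-1) + 49/9*(+1) + 2401/2916*(+1) = -9 (each basis 2-blade squares to minus the product of its generators' squares); cross terms between blades sharing an index anticommute and cancel. So B^2 = -9.
Answer: rotation, certificate B^2 = -9. The scalar -9 is the complete invariant here: its sign names the subgroup type.


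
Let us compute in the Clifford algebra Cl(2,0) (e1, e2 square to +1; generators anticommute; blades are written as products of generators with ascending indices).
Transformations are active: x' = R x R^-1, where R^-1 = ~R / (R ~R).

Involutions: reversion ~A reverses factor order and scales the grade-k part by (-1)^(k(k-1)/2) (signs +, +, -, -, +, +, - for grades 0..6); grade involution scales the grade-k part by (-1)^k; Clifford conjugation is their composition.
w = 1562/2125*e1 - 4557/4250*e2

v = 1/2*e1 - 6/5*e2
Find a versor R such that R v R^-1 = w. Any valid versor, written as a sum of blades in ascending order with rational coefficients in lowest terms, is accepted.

Sketch: the shared square 169/100 makes R = v + w = 5249/4250*e1 - 9657/4250*e2 the natural versor; its sandwich fixes that direction, negates (v - w)/2, and sends v to w.
Answer: 5249/4250*e1 - 9657/4250*e2


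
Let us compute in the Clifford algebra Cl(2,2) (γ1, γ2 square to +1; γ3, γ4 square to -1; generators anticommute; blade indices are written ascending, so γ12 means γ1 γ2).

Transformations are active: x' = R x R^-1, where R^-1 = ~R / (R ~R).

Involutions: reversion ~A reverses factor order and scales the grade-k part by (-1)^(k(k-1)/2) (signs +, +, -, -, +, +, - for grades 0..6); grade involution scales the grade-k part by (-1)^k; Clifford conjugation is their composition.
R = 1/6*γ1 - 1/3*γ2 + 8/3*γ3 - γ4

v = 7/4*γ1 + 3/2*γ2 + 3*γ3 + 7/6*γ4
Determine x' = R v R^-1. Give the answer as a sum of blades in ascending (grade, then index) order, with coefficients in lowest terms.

~R = 1/6*γ1 - 1/3*γ2 + 8/3*γ3 - γ4, and R ~R = -287/36, so R^-1 = ~R / (-287/36).
R v = -169/24 + 5/6*γ12 - 25/6*γ13 + 35/18*γ14 - 5*γ23 + 10/9*γ24 + 55/9*γ34
Answer: -1671/1148*γ1 - 1199/574*γ2 + 491/287*γ3 - 5051/1722*γ4


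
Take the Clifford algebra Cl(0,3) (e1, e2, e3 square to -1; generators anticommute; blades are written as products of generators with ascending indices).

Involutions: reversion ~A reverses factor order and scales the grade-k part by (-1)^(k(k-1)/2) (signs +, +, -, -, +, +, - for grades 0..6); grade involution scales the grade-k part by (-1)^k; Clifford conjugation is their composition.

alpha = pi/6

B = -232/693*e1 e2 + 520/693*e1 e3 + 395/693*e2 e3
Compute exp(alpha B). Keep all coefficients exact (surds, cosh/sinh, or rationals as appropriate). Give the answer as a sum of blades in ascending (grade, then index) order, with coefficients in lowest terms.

B^2 term by term: the squares give (-232/693)^2*(e1 e2)^2 + (520/693)^2*(e1 e3)^2 + (395/693)^2*(e2 e3)^2 = 53824/480249*(-1) + 270400/480249*(-1) + 156025/480249*(-1) = -1 (each basis 2-blade squares to minus the product of its generators' squares); cross terms between blades sharing an index anticommute and cancel. So B^2 = -1.
B^2 = -1 — B^2 < 0, so the exponential closes trigonometrically: l = 1, alpha*l = pi/6, so exp(alpha B) = cos(pi/6) + (sin(pi/6)/1)*B = sqrt(3)/2 + (1/2)*B.
Answer: sqrt(3)/2 - 116/693*e1 e2 + 260/693*e1 e3 + 395/1386*e2 e3
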